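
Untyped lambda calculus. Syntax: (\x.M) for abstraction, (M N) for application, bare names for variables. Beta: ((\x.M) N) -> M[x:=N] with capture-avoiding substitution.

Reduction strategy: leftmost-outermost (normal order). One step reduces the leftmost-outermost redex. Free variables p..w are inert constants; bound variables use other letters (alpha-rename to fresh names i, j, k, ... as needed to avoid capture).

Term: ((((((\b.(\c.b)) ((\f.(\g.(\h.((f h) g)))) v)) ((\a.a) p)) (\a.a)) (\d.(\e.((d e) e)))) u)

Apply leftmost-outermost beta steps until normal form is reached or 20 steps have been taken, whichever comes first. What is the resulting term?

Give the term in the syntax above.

Answer: (((v (\d.(\e.((d e) e)))) (\a.a)) u)

Derivation:
Step 0: ((((((\b.(\c.b)) ((\f.(\g.(\h.((f h) g)))) v)) ((\a.a) p)) (\a.a)) (\d.(\e.((d e) e)))) u)
Step 1: (((((\c.((\f.(\g.(\h.((f h) g)))) v)) ((\a.a) p)) (\a.a)) (\d.(\e.((d e) e)))) u)
Step 2: (((((\f.(\g.(\h.((f h) g)))) v) (\a.a)) (\d.(\e.((d e) e)))) u)
Step 3: ((((\g.(\h.((v h) g))) (\a.a)) (\d.(\e.((d e) e)))) u)
Step 4: (((\h.((v h) (\a.a))) (\d.(\e.((d e) e)))) u)
Step 5: (((v (\d.(\e.((d e) e)))) (\a.a)) u)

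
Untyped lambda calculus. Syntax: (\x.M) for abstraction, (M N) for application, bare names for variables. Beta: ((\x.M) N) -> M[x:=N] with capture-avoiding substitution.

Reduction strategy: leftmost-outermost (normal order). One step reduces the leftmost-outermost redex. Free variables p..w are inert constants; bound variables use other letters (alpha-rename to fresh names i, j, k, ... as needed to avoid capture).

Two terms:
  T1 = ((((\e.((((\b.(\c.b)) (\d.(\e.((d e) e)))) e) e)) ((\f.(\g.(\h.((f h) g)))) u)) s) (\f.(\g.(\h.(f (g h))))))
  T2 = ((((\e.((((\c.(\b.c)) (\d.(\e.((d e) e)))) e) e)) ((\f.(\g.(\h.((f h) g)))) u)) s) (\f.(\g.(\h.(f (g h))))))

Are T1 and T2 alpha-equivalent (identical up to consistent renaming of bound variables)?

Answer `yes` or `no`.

Term 1: ((((\e.((((\b.(\c.b)) (\d.(\e.((d e) e)))) e) e)) ((\f.(\g.(\h.((f h) g)))) u)) s) (\f.(\g.(\h.(f (g h))))))
Term 2: ((((\e.((((\c.(\b.c)) (\d.(\e.((d e) e)))) e) e)) ((\f.(\g.(\h.((f h) g)))) u)) s) (\f.(\g.(\h.(f (g h))))))
Alpha-equivalence: compare structure up to binder renaming.
Result: True

Answer: yes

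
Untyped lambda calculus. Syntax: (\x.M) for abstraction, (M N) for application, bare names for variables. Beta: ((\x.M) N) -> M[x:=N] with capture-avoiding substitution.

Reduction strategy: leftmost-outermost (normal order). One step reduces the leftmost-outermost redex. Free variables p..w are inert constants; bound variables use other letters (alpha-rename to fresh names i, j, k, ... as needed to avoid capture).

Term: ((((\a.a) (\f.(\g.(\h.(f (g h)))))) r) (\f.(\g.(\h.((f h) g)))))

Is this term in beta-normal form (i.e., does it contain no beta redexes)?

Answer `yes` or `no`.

Term: ((((\a.a) (\f.(\g.(\h.(f (g h)))))) r) (\f.(\g.(\h.((f h) g)))))
Found 1 beta redex(es).

Answer: no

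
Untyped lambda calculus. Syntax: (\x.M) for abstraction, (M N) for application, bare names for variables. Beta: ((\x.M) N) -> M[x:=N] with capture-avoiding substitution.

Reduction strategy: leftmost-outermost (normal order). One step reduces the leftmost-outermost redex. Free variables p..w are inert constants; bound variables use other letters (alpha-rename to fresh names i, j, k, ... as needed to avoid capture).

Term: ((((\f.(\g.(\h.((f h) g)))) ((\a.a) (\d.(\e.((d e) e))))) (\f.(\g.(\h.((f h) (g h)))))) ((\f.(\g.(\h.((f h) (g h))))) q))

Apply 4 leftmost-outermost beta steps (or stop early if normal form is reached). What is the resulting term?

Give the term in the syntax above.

Step 0: ((((\f.(\g.(\h.((f h) g)))) ((\a.a) (\d.(\e.((d e) e))))) (\f.(\g.(\h.((f h) (g h)))))) ((\f.(\g.(\h.((f h) (g h))))) q))
Step 1: (((\g.(\h.((((\a.a) (\d.(\e.((d e) e)))) h) g))) (\f.(\g.(\h.((f h) (g h)))))) ((\f.(\g.(\h.((f h) (g h))))) q))
Step 2: ((\h.((((\a.a) (\d.(\e.((d e) e)))) h) (\f.(\g.(\h.((f h) (g h))))))) ((\f.(\g.(\h.((f h) (g h))))) q))
Step 3: ((((\a.a) (\d.(\e.((d e) e)))) ((\f.(\g.(\h.((f h) (g h))))) q)) (\f.(\g.(\h.((f h) (g h))))))
Step 4: (((\d.(\e.((d e) e))) ((\f.(\g.(\h.((f h) (g h))))) q)) (\f.(\g.(\h.((f h) (g h))))))

Answer: (((\d.(\e.((d e) e))) ((\f.(\g.(\h.((f h) (g h))))) q)) (\f.(\g.(\h.((f h) (g h))))))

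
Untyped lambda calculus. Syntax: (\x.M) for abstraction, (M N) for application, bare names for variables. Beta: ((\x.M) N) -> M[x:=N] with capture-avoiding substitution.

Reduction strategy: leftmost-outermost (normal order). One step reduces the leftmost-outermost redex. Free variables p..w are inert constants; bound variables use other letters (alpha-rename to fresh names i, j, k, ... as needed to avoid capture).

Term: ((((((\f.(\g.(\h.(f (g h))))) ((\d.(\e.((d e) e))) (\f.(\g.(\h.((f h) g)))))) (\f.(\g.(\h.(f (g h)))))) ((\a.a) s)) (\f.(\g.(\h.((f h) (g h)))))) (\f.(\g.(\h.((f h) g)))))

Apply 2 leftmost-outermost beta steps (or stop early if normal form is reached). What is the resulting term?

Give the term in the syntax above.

Answer: ((((\h.(((\d.(\e.((d e) e))) (\f.(\g.(\h.((f h) g))))) ((\f.(\g.(\h.(f (g h))))) h))) ((\a.a) s)) (\f.(\g.(\h.((f h) (g h)))))) (\f.(\g.(\h.((f h) g)))))

Derivation:
Step 0: ((((((\f.(\g.(\h.(f (g h))))) ((\d.(\e.((d e) e))) (\f.(\g.(\h.((f h) g)))))) (\f.(\g.(\h.(f (g h)))))) ((\a.a) s)) (\f.(\g.(\h.((f h) (g h)))))) (\f.(\g.(\h.((f h) g)))))
Step 1: (((((\g.(\h.(((\d.(\e.((d e) e))) (\f.(\g.(\h.((f h) g))))) (g h)))) (\f.(\g.(\h.(f (g h)))))) ((\a.a) s)) (\f.(\g.(\h.((f h) (g h)))))) (\f.(\g.(\h.((f h) g)))))
Step 2: ((((\h.(((\d.(\e.((d e) e))) (\f.(\g.(\h.((f h) g))))) ((\f.(\g.(\h.(f (g h))))) h))) ((\a.a) s)) (\f.(\g.(\h.((f h) (g h)))))) (\f.(\g.(\h.((f h) g)))))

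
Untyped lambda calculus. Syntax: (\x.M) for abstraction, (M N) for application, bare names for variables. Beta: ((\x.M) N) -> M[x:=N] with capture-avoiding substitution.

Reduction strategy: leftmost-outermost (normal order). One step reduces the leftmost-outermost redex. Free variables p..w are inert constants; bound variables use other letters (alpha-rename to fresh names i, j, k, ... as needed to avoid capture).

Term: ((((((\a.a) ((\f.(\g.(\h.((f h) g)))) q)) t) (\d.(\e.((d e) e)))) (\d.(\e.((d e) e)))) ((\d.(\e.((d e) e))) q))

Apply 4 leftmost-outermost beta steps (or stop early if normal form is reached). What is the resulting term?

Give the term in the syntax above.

Answer: ((((q (\d.(\e.((d e) e)))) t) (\d.(\e.((d e) e)))) ((\d.(\e.((d e) e))) q))

Derivation:
Step 0: ((((((\a.a) ((\f.(\g.(\h.((f h) g)))) q)) t) (\d.(\e.((d e) e)))) (\d.(\e.((d e) e)))) ((\d.(\e.((d e) e))) q))
Step 1: ((((((\f.(\g.(\h.((f h) g)))) q) t) (\d.(\e.((d e) e)))) (\d.(\e.((d e) e)))) ((\d.(\e.((d e) e))) q))
Step 2: (((((\g.(\h.((q h) g))) t) (\d.(\e.((d e) e)))) (\d.(\e.((d e) e)))) ((\d.(\e.((d e) e))) q))
Step 3: ((((\h.((q h) t)) (\d.(\e.((d e) e)))) (\d.(\e.((d e) e)))) ((\d.(\e.((d e) e))) q))
Step 4: ((((q (\d.(\e.((d e) e)))) t) (\d.(\e.((d e) e)))) ((\d.(\e.((d e) e))) q))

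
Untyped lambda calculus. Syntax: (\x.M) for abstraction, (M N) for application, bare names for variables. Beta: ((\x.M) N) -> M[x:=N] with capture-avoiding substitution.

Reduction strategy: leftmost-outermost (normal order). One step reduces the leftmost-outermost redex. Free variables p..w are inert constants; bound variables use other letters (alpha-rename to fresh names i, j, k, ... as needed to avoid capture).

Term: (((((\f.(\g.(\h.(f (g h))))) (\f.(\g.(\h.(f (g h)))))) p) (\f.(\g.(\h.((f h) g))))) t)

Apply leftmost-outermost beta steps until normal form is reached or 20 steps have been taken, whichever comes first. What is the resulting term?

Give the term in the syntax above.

Step 0: (((((\f.(\g.(\h.(f (g h))))) (\f.(\g.(\h.(f (g h)))))) p) (\f.(\g.(\h.((f h) g))))) t)
Step 1: ((((\g.(\h.((\f.(\g.(\h.(f (g h))))) (g h)))) p) (\f.(\g.(\h.((f h) g))))) t)
Step 2: (((\h.((\f.(\g.(\h.(f (g h))))) (p h))) (\f.(\g.(\h.((f h) g))))) t)
Step 3: (((\f.(\g.(\h.(f (g h))))) (p (\f.(\g.(\h.((f h) g)))))) t)
Step 4: ((\g.(\h.((p (\f.(\g.(\h.((f h) g))))) (g h)))) t)
Step 5: (\h.((p (\f.(\g.(\h.((f h) g))))) (t h)))

Answer: (\h.((p (\f.(\g.(\h.((f h) g))))) (t h)))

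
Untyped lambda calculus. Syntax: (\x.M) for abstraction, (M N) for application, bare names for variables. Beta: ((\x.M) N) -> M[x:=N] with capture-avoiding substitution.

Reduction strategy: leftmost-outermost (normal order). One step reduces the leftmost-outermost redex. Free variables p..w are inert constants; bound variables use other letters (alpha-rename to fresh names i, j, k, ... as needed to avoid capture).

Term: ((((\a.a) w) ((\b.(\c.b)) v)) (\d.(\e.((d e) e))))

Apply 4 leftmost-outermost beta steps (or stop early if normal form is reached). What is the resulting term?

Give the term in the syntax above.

Answer: ((w (\c.v)) (\d.(\e.((d e) e))))

Derivation:
Step 0: ((((\a.a) w) ((\b.(\c.b)) v)) (\d.(\e.((d e) e))))
Step 1: ((w ((\b.(\c.b)) v)) (\d.(\e.((d e) e))))
Step 2: ((w (\c.v)) (\d.(\e.((d e) e))))
Step 3: (normal form reached)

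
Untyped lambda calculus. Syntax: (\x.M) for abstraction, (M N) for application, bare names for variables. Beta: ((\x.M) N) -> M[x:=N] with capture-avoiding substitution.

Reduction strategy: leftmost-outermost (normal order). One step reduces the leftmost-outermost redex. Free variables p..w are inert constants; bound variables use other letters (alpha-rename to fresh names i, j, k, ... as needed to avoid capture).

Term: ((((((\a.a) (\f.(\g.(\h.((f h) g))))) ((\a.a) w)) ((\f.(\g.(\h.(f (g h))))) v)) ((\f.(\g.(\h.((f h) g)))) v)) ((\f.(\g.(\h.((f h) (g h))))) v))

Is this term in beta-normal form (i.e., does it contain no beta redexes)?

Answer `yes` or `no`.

Term: ((((((\a.a) (\f.(\g.(\h.((f h) g))))) ((\a.a) w)) ((\f.(\g.(\h.(f (g h))))) v)) ((\f.(\g.(\h.((f h) g)))) v)) ((\f.(\g.(\h.((f h) (g h))))) v))
Found 5 beta redex(es).

Answer: no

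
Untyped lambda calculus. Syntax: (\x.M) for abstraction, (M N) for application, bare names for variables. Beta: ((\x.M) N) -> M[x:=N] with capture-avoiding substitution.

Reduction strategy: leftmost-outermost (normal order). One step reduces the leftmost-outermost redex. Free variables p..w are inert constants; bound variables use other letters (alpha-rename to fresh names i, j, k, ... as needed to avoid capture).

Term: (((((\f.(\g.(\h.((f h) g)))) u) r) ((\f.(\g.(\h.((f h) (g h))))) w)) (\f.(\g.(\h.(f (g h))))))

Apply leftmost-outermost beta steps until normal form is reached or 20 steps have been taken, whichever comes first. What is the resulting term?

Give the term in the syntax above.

Step 0: (((((\f.(\g.(\h.((f h) g)))) u) r) ((\f.(\g.(\h.((f h) (g h))))) w)) (\f.(\g.(\h.(f (g h))))))
Step 1: ((((\g.(\h.((u h) g))) r) ((\f.(\g.(\h.((f h) (g h))))) w)) (\f.(\g.(\h.(f (g h))))))
Step 2: (((\h.((u h) r)) ((\f.(\g.(\h.((f h) (g h))))) w)) (\f.(\g.(\h.(f (g h))))))
Step 3: (((u ((\f.(\g.(\h.((f h) (g h))))) w)) r) (\f.(\g.(\h.(f (g h))))))
Step 4: (((u (\g.(\h.((w h) (g h))))) r) (\f.(\g.(\h.(f (g h))))))

Answer: (((u (\g.(\h.((w h) (g h))))) r) (\f.(\g.(\h.(f (g h))))))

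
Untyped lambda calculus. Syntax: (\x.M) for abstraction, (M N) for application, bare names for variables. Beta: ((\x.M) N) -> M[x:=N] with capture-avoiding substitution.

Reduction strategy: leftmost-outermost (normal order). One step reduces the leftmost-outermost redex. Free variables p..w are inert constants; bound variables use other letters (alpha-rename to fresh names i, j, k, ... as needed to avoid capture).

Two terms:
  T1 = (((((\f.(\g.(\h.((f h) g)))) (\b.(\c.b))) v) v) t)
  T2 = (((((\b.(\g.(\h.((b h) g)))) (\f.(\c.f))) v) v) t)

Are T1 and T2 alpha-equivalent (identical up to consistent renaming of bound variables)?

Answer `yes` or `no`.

Term 1: (((((\f.(\g.(\h.((f h) g)))) (\b.(\c.b))) v) v) t)
Term 2: (((((\b.(\g.(\h.((b h) g)))) (\f.(\c.f))) v) v) t)
Alpha-equivalence: compare structure up to binder renaming.
Result: True

Answer: yes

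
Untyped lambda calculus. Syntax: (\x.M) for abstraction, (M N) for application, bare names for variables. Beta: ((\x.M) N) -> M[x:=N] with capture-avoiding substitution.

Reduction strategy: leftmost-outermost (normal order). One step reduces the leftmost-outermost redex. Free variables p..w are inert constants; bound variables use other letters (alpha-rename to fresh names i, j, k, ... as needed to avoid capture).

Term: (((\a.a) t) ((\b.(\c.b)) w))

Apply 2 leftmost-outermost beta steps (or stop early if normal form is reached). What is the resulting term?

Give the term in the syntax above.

Step 0: (((\a.a) t) ((\b.(\c.b)) w))
Step 1: (t ((\b.(\c.b)) w))
Step 2: (t (\c.w))

Answer: (t (\c.w))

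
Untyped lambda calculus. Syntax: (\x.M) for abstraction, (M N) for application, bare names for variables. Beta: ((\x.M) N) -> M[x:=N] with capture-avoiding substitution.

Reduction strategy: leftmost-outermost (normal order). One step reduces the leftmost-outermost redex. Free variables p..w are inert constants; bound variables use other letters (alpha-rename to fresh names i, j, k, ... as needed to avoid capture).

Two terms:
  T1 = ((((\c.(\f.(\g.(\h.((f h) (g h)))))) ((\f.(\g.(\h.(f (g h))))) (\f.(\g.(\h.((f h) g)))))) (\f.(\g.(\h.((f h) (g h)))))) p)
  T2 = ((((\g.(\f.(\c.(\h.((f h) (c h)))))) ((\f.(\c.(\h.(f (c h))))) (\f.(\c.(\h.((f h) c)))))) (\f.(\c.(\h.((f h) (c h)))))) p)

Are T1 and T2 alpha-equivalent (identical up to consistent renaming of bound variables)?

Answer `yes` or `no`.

Answer: yes

Derivation:
Term 1: ((((\c.(\f.(\g.(\h.((f h) (g h)))))) ((\f.(\g.(\h.(f (g h))))) (\f.(\g.(\h.((f h) g)))))) (\f.(\g.(\h.((f h) (g h)))))) p)
Term 2: ((((\g.(\f.(\c.(\h.((f h) (c h)))))) ((\f.(\c.(\h.(f (c h))))) (\f.(\c.(\h.((f h) c)))))) (\f.(\c.(\h.((f h) (c h)))))) p)
Alpha-equivalence: compare structure up to binder renaming.
Result: True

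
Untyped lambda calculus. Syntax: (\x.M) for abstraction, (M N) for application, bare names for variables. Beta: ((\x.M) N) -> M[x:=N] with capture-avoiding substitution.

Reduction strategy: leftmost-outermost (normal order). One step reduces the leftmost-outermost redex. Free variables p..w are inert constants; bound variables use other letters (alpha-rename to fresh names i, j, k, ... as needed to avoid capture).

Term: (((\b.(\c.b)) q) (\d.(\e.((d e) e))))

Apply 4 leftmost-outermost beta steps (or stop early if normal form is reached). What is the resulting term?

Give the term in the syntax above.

Step 0: (((\b.(\c.b)) q) (\d.(\e.((d e) e))))
Step 1: ((\c.q) (\d.(\e.((d e) e))))
Step 2: q
Step 3: (normal form reached)

Answer: q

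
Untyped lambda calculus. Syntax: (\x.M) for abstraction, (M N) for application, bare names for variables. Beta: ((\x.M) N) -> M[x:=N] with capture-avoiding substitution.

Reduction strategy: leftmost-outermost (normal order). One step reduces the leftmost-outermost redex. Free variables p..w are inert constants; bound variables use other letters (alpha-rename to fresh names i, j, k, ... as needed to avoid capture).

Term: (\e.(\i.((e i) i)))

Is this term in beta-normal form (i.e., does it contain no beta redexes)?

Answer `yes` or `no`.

Term: (\e.(\i.((e i) i)))
No beta redexes found.

Answer: yes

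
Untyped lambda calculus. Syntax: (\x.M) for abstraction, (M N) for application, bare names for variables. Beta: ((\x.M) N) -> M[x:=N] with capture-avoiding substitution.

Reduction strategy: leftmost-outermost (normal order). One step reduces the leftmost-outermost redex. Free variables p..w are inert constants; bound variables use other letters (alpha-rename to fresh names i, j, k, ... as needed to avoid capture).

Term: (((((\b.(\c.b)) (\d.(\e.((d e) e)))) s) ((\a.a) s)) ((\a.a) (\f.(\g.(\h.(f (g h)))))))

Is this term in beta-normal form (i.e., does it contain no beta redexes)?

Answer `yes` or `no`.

Term: (((((\b.(\c.b)) (\d.(\e.((d e) e)))) s) ((\a.a) s)) ((\a.a) (\f.(\g.(\h.(f (g h)))))))
Found 3 beta redex(es).

Answer: no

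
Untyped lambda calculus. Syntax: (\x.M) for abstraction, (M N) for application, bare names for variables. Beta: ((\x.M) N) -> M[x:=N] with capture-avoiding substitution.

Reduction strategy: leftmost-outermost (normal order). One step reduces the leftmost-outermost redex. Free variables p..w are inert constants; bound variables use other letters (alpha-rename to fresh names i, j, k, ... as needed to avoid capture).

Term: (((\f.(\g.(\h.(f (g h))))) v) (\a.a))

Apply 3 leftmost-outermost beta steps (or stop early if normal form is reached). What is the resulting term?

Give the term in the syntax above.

Answer: (\h.(v h))

Derivation:
Step 0: (((\f.(\g.(\h.(f (g h))))) v) (\a.a))
Step 1: ((\g.(\h.(v (g h)))) (\a.a))
Step 2: (\h.(v ((\a.a) h)))
Step 3: (\h.(v h))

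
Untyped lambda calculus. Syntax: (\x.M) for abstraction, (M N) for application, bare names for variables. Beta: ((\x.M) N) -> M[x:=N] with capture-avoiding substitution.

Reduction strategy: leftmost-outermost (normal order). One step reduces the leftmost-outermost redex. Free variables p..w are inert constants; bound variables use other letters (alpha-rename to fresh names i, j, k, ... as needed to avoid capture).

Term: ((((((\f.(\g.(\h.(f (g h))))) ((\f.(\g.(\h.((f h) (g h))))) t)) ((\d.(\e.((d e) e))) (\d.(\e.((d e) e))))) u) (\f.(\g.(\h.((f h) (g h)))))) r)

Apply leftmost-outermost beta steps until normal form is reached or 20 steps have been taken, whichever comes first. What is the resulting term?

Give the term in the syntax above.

Answer: (((t (\f.(\g.(\h.((f h) (g h)))))) (((u u) u) (\f.(\g.(\h.((f h) (g h))))))) r)

Derivation:
Step 0: ((((((\f.(\g.(\h.(f (g h))))) ((\f.(\g.(\h.((f h) (g h))))) t)) ((\d.(\e.((d e) e))) (\d.(\e.((d e) e))))) u) (\f.(\g.(\h.((f h) (g h)))))) r)
Step 1: (((((\g.(\h.(((\f.(\g.(\h.((f h) (g h))))) t) (g h)))) ((\d.(\e.((d e) e))) (\d.(\e.((d e) e))))) u) (\f.(\g.(\h.((f h) (g h)))))) r)
Step 2: ((((\h.(((\f.(\g.(\h.((f h) (g h))))) t) (((\d.(\e.((d e) e))) (\d.(\e.((d e) e)))) h))) u) (\f.(\g.(\h.((f h) (g h)))))) r)
Step 3: (((((\f.(\g.(\h.((f h) (g h))))) t) (((\d.(\e.((d e) e))) (\d.(\e.((d e) e)))) u)) (\f.(\g.(\h.((f h) (g h)))))) r)
Step 4: ((((\g.(\h.((t h) (g h)))) (((\d.(\e.((d e) e))) (\d.(\e.((d e) e)))) u)) (\f.(\g.(\h.((f h) (g h)))))) r)
Step 5: (((\h.((t h) ((((\d.(\e.((d e) e))) (\d.(\e.((d e) e)))) u) h))) (\f.(\g.(\h.((f h) (g h)))))) r)
Step 6: (((t (\f.(\g.(\h.((f h) (g h)))))) ((((\d.(\e.((d e) e))) (\d.(\e.((d e) e)))) u) (\f.(\g.(\h.((f h) (g h))))))) r)
Step 7: (((t (\f.(\g.(\h.((f h) (g h)))))) (((\e.(((\d.(\e.((d e) e))) e) e)) u) (\f.(\g.(\h.((f h) (g h))))))) r)
Step 8: (((t (\f.(\g.(\h.((f h) (g h)))))) ((((\d.(\e.((d e) e))) u) u) (\f.(\g.(\h.((f h) (g h))))))) r)
Step 9: (((t (\f.(\g.(\h.((f h) (g h)))))) (((\e.((u e) e)) u) (\f.(\g.(\h.((f h) (g h))))))) r)
Step 10: (((t (\f.(\g.(\h.((f h) (g h)))))) (((u u) u) (\f.(\g.(\h.((f h) (g h))))))) r)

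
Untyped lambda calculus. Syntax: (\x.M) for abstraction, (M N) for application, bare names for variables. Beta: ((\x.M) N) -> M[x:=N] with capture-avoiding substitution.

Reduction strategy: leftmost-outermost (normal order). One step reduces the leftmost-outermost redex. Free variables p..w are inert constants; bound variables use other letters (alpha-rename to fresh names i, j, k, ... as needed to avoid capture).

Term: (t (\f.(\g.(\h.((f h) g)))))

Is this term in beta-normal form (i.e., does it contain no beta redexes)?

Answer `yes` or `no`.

Answer: yes

Derivation:
Term: (t (\f.(\g.(\h.((f h) g)))))
No beta redexes found.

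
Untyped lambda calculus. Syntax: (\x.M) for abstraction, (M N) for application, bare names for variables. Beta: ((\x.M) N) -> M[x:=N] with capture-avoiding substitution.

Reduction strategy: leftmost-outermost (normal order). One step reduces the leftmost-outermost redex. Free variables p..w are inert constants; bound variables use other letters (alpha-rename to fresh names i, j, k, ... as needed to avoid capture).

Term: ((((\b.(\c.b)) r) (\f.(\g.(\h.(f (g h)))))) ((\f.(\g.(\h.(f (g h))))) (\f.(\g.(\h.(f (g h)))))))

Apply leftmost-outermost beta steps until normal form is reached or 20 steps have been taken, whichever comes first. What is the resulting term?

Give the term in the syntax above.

Step 0: ((((\b.(\c.b)) r) (\f.(\g.(\h.(f (g h)))))) ((\f.(\g.(\h.(f (g h))))) (\f.(\g.(\h.(f (g h)))))))
Step 1: (((\c.r) (\f.(\g.(\h.(f (g h)))))) ((\f.(\g.(\h.(f (g h))))) (\f.(\g.(\h.(f (g h)))))))
Step 2: (r ((\f.(\g.(\h.(f (g h))))) (\f.(\g.(\h.(f (g h)))))))
Step 3: (r (\g.(\h.((\f.(\g.(\h.(f (g h))))) (g h)))))
Step 4: (r (\g.(\h.(\i.(\j.((g h) (i j)))))))

Answer: (r (\g.(\h.(\i.(\j.((g h) (i j)))))))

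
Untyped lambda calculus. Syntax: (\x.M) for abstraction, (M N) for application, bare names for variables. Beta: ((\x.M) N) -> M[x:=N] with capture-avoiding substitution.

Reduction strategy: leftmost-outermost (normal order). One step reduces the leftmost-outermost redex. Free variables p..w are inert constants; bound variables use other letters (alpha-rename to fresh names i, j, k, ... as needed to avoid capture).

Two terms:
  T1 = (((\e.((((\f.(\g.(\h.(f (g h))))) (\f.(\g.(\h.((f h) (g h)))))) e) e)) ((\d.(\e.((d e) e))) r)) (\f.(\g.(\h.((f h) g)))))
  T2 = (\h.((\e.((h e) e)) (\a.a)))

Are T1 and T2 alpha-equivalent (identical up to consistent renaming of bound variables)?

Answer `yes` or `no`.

Answer: no

Derivation:
Term 1: (((\e.((((\f.(\g.(\h.(f (g h))))) (\f.(\g.(\h.((f h) (g h)))))) e) e)) ((\d.(\e.((d e) e))) r)) (\f.(\g.(\h.((f h) g)))))
Term 2: (\h.((\e.((h e) e)) (\a.a)))
Alpha-equivalence: compare structure up to binder renaming.
Result: False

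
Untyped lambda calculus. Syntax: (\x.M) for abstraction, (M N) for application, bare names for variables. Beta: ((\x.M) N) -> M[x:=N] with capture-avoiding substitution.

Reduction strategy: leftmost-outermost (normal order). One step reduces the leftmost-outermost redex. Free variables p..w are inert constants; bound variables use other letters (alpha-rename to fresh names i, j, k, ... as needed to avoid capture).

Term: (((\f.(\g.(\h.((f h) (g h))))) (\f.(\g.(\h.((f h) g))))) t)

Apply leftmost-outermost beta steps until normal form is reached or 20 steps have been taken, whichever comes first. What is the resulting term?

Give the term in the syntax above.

Answer: (\h.(\i.((h i) (t h))))

Derivation:
Step 0: (((\f.(\g.(\h.((f h) (g h))))) (\f.(\g.(\h.((f h) g))))) t)
Step 1: ((\g.(\h.(((\f.(\g.(\h.((f h) g)))) h) (g h)))) t)
Step 2: (\h.(((\f.(\g.(\h.((f h) g)))) h) (t h)))
Step 3: (\h.((\g.(\i.((h i) g))) (t h)))
Step 4: (\h.(\i.((h i) (t h))))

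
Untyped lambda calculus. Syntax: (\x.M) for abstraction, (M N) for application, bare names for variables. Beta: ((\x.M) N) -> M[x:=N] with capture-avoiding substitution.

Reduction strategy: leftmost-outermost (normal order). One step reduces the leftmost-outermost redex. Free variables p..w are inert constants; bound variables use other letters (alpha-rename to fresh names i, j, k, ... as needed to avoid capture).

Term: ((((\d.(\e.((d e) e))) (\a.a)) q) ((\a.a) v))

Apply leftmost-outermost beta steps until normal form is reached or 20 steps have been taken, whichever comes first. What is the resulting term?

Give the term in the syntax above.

Step 0: ((((\d.(\e.((d e) e))) (\a.a)) q) ((\a.a) v))
Step 1: (((\e.(((\a.a) e) e)) q) ((\a.a) v))
Step 2: ((((\a.a) q) q) ((\a.a) v))
Step 3: ((q q) ((\a.a) v))
Step 4: ((q q) v)

Answer: ((q q) v)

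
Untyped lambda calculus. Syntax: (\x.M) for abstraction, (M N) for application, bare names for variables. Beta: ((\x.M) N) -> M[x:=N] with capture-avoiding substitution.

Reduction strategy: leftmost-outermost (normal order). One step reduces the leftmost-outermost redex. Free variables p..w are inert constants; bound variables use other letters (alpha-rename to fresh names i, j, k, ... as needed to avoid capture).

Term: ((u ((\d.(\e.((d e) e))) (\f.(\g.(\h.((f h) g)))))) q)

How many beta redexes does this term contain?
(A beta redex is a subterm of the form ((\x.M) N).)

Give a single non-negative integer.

Term: ((u ((\d.(\e.((d e) e))) (\f.(\g.(\h.((f h) g)))))) q)
  Redex: ((\d.(\e.((d e) e))) (\f.(\g.(\h.((f h) g)))))
Total redexes: 1

Answer: 1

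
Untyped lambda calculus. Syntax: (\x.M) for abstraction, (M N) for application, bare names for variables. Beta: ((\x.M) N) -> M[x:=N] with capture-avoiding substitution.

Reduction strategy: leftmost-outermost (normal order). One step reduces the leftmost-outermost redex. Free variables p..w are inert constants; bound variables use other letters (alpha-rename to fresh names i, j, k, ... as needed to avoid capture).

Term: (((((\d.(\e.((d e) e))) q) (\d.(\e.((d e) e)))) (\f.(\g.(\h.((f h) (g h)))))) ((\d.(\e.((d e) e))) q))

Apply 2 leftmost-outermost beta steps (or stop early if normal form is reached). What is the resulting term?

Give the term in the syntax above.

Step 0: (((((\d.(\e.((d e) e))) q) (\d.(\e.((d e) e)))) (\f.(\g.(\h.((f h) (g h)))))) ((\d.(\e.((d e) e))) q))
Step 1: ((((\e.((q e) e)) (\d.(\e.((d e) e)))) (\f.(\g.(\h.((f h) (g h)))))) ((\d.(\e.((d e) e))) q))
Step 2: ((((q (\d.(\e.((d e) e)))) (\d.(\e.((d e) e)))) (\f.(\g.(\h.((f h) (g h)))))) ((\d.(\e.((d e) e))) q))

Answer: ((((q (\d.(\e.((d e) e)))) (\d.(\e.((d e) e)))) (\f.(\g.(\h.((f h) (g h)))))) ((\d.(\e.((d e) e))) q))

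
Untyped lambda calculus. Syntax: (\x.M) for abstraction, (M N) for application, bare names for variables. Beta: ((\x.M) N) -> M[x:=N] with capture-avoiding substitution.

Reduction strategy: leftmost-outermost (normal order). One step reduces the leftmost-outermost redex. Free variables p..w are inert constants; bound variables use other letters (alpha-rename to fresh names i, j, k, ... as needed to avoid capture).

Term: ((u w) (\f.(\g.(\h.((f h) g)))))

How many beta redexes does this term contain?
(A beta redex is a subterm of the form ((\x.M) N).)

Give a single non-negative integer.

Term: ((u w) (\f.(\g.(\h.((f h) g)))))
  (no redexes)
Total redexes: 0

Answer: 0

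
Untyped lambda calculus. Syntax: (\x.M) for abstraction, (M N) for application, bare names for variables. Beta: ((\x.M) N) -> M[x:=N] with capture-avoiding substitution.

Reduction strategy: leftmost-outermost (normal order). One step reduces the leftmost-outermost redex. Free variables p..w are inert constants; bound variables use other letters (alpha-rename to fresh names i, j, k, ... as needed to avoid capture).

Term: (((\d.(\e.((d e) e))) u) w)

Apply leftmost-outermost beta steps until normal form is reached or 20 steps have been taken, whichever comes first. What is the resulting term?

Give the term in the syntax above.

Answer: ((u w) w)

Derivation:
Step 0: (((\d.(\e.((d e) e))) u) w)
Step 1: ((\e.((u e) e)) w)
Step 2: ((u w) w)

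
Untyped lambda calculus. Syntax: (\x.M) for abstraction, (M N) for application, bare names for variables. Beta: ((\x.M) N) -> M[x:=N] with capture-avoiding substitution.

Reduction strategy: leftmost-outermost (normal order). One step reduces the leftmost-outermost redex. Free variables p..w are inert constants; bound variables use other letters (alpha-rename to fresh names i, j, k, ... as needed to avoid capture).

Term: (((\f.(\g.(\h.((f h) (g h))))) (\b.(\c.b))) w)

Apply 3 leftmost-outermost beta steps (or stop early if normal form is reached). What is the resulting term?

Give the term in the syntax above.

Step 0: (((\f.(\g.(\h.((f h) (g h))))) (\b.(\c.b))) w)
Step 1: ((\g.(\h.(((\b.(\c.b)) h) (g h)))) w)
Step 2: (\h.(((\b.(\c.b)) h) (w h)))
Step 3: (\h.((\c.h) (w h)))

Answer: (\h.((\c.h) (w h)))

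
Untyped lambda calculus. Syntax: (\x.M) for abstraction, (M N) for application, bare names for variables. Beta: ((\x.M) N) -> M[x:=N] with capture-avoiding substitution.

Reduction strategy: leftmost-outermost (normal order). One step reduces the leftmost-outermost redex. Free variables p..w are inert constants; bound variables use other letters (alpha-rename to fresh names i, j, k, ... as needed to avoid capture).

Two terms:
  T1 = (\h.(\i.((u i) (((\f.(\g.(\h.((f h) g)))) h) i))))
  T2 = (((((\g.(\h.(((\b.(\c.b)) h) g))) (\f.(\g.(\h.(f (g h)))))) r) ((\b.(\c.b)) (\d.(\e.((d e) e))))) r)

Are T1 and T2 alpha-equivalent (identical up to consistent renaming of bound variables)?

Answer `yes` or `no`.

Term 1: (\h.(\i.((u i) (((\f.(\g.(\h.((f h) g)))) h) i))))
Term 2: (((((\g.(\h.(((\b.(\c.b)) h) g))) (\f.(\g.(\h.(f (g h)))))) r) ((\b.(\c.b)) (\d.(\e.((d e) e))))) r)
Alpha-equivalence: compare structure up to binder renaming.
Result: False

Answer: no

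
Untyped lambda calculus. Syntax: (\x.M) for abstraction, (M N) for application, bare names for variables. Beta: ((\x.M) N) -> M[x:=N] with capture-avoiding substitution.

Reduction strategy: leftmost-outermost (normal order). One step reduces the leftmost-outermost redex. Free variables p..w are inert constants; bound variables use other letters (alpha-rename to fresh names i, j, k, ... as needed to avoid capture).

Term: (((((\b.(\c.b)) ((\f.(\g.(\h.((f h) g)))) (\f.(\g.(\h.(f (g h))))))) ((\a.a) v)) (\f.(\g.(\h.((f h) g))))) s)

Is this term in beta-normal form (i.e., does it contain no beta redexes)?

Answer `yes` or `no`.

Answer: no

Derivation:
Term: (((((\b.(\c.b)) ((\f.(\g.(\h.((f h) g)))) (\f.(\g.(\h.(f (g h))))))) ((\a.a) v)) (\f.(\g.(\h.((f h) g))))) s)
Found 3 beta redex(es).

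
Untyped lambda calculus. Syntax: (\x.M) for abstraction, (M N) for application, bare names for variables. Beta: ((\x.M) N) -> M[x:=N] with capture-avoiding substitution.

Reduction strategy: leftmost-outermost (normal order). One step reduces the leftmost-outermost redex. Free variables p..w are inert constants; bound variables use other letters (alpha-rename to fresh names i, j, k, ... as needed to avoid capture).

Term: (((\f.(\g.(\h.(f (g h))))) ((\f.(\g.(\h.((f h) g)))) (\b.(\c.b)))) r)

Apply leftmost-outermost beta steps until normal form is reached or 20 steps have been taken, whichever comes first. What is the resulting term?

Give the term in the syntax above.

Answer: (\h.(\i.i))

Derivation:
Step 0: (((\f.(\g.(\h.(f (g h))))) ((\f.(\g.(\h.((f h) g)))) (\b.(\c.b)))) r)
Step 1: ((\g.(\h.(((\f.(\g.(\h.((f h) g)))) (\b.(\c.b))) (g h)))) r)
Step 2: (\h.(((\f.(\g.(\h.((f h) g)))) (\b.(\c.b))) (r h)))
Step 3: (\h.((\g.(\h.(((\b.(\c.b)) h) g))) (r h)))
Step 4: (\h.(\i.(((\b.(\c.b)) i) (r h))))
Step 5: (\h.(\i.((\c.i) (r h))))
Step 6: (\h.(\i.i))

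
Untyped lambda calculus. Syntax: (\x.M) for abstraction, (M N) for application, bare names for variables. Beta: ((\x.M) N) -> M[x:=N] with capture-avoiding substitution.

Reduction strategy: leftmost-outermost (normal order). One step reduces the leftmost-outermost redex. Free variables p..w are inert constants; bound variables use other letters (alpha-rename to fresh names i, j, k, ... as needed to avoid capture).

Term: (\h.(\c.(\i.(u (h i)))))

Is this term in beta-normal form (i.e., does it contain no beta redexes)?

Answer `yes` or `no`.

Term: (\h.(\c.(\i.(u (h i)))))
No beta redexes found.

Answer: yes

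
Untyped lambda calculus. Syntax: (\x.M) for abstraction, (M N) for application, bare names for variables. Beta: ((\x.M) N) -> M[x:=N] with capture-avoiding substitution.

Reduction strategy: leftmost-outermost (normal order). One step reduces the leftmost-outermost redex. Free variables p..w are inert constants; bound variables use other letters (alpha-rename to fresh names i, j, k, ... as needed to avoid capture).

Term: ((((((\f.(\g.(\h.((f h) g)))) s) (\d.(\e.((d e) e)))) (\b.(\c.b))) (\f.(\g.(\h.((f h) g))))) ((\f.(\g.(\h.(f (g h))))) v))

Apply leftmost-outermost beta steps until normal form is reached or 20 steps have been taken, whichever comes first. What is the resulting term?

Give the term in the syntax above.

Answer: ((((s (\b.(\c.b))) (\d.(\e.((d e) e)))) (\f.(\g.(\h.((f h) g))))) (\g.(\h.(v (g h)))))

Derivation:
Step 0: ((((((\f.(\g.(\h.((f h) g)))) s) (\d.(\e.((d e) e)))) (\b.(\c.b))) (\f.(\g.(\h.((f h) g))))) ((\f.(\g.(\h.(f (g h))))) v))
Step 1: (((((\g.(\h.((s h) g))) (\d.(\e.((d e) e)))) (\b.(\c.b))) (\f.(\g.(\h.((f h) g))))) ((\f.(\g.(\h.(f (g h))))) v))
Step 2: ((((\h.((s h) (\d.(\e.((d e) e))))) (\b.(\c.b))) (\f.(\g.(\h.((f h) g))))) ((\f.(\g.(\h.(f (g h))))) v))
Step 3: ((((s (\b.(\c.b))) (\d.(\e.((d e) e)))) (\f.(\g.(\h.((f h) g))))) ((\f.(\g.(\h.(f (g h))))) v))
Step 4: ((((s (\b.(\c.b))) (\d.(\e.((d e) e)))) (\f.(\g.(\h.((f h) g))))) (\g.(\h.(v (g h)))))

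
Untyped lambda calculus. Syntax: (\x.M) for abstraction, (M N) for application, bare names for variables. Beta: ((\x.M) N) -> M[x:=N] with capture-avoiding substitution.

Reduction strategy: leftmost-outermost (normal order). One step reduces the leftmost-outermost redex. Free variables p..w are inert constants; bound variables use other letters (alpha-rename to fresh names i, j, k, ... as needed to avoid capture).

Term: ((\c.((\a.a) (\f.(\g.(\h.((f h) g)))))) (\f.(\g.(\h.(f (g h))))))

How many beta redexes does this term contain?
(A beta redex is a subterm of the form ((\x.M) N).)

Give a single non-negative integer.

Answer: 2

Derivation:
Term: ((\c.((\a.a) (\f.(\g.(\h.((f h) g)))))) (\f.(\g.(\h.(f (g h))))))
  Redex: ((\c.((\a.a) (\f.(\g.(\h.((f h) g)))))) (\f.(\g.(\h.(f (g h))))))
  Redex: ((\a.a) (\f.(\g.(\h.((f h) g)))))
Total redexes: 2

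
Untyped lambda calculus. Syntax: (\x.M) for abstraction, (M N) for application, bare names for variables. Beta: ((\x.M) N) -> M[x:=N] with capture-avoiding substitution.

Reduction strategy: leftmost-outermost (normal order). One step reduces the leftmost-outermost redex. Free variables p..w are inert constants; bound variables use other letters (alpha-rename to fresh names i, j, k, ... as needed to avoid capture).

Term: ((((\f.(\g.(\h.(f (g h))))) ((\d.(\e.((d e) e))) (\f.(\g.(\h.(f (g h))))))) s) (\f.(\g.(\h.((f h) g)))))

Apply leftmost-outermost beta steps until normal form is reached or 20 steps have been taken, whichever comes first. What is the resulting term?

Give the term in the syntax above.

Answer: (\h.((s (\f.(\g.(\h.((f h) g))))) ((s (\f.(\g.(\h.((f h) g))))) h)))

Derivation:
Step 0: ((((\f.(\g.(\h.(f (g h))))) ((\d.(\e.((d e) e))) (\f.(\g.(\h.(f (g h))))))) s) (\f.(\g.(\h.((f h) g)))))
Step 1: (((\g.(\h.(((\d.(\e.((d e) e))) (\f.(\g.(\h.(f (g h)))))) (g h)))) s) (\f.(\g.(\h.((f h) g)))))
Step 2: ((\h.(((\d.(\e.((d e) e))) (\f.(\g.(\h.(f (g h)))))) (s h))) (\f.(\g.(\h.((f h) g)))))
Step 3: (((\d.(\e.((d e) e))) (\f.(\g.(\h.(f (g h)))))) (s (\f.(\g.(\h.((f h) g))))))
Step 4: ((\e.(((\f.(\g.(\h.(f (g h))))) e) e)) (s (\f.(\g.(\h.((f h) g))))))
Step 5: (((\f.(\g.(\h.(f (g h))))) (s (\f.(\g.(\h.((f h) g)))))) (s (\f.(\g.(\h.((f h) g))))))
Step 6: ((\g.(\h.((s (\f.(\g.(\h.((f h) g))))) (g h)))) (s (\f.(\g.(\h.((f h) g))))))
Step 7: (\h.((s (\f.(\g.(\h.((f h) g))))) ((s (\f.(\g.(\h.((f h) g))))) h)))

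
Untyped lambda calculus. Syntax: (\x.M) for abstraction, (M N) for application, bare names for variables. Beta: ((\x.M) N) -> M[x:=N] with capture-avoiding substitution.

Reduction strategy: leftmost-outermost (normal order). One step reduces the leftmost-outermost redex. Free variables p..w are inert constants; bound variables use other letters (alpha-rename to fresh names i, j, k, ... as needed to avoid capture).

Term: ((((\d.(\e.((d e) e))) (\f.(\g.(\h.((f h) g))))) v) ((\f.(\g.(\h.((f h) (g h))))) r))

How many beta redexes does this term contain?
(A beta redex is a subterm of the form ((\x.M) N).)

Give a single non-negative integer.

Answer: 2

Derivation:
Term: ((((\d.(\e.((d e) e))) (\f.(\g.(\h.((f h) g))))) v) ((\f.(\g.(\h.((f h) (g h))))) r))
  Redex: ((\d.(\e.((d e) e))) (\f.(\g.(\h.((f h) g)))))
  Redex: ((\f.(\g.(\h.((f h) (g h))))) r)
Total redexes: 2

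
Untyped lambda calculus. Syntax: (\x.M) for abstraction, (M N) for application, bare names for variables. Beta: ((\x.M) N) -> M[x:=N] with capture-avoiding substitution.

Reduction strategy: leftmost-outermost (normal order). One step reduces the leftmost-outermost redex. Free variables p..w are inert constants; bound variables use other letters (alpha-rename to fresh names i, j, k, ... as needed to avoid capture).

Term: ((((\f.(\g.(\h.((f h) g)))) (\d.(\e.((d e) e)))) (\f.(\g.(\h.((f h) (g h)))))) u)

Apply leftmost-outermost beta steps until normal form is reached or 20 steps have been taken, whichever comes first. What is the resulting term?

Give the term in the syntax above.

Step 0: ((((\f.(\g.(\h.((f h) g)))) (\d.(\e.((d e) e)))) (\f.(\g.(\h.((f h) (g h)))))) u)
Step 1: (((\g.(\h.(((\d.(\e.((d e) e))) h) g))) (\f.(\g.(\h.((f h) (g h)))))) u)
Step 2: ((\h.(((\d.(\e.((d e) e))) h) (\f.(\g.(\h.((f h) (g h))))))) u)
Step 3: (((\d.(\e.((d e) e))) u) (\f.(\g.(\h.((f h) (g h))))))
Step 4: ((\e.((u e) e)) (\f.(\g.(\h.((f h) (g h))))))
Step 5: ((u (\f.(\g.(\h.((f h) (g h)))))) (\f.(\g.(\h.((f h) (g h))))))

Answer: ((u (\f.(\g.(\h.((f h) (g h)))))) (\f.(\g.(\h.((f h) (g h))))))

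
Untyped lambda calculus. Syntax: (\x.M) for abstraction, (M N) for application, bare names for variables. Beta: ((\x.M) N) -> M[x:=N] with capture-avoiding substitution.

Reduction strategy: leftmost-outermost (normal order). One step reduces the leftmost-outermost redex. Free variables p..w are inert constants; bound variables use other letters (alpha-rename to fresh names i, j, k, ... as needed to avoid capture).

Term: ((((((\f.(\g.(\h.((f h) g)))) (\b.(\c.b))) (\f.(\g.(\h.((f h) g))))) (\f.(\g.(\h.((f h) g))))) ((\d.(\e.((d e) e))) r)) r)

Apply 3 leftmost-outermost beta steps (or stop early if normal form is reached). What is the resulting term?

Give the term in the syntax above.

Answer: (((((\b.(\c.b)) (\f.(\g.(\h.((f h) g))))) (\f.(\g.(\h.((f h) g))))) ((\d.(\e.((d e) e))) r)) r)

Derivation:
Step 0: ((((((\f.(\g.(\h.((f h) g)))) (\b.(\c.b))) (\f.(\g.(\h.((f h) g))))) (\f.(\g.(\h.((f h) g))))) ((\d.(\e.((d e) e))) r)) r)
Step 1: (((((\g.(\h.(((\b.(\c.b)) h) g))) (\f.(\g.(\h.((f h) g))))) (\f.(\g.(\h.((f h) g))))) ((\d.(\e.((d e) e))) r)) r)
Step 2: ((((\h.(((\b.(\c.b)) h) (\f.(\g.(\h.((f h) g)))))) (\f.(\g.(\h.((f h) g))))) ((\d.(\e.((d e) e))) r)) r)
Step 3: (((((\b.(\c.b)) (\f.(\g.(\h.((f h) g))))) (\f.(\g.(\h.((f h) g))))) ((\d.(\e.((d e) e))) r)) r)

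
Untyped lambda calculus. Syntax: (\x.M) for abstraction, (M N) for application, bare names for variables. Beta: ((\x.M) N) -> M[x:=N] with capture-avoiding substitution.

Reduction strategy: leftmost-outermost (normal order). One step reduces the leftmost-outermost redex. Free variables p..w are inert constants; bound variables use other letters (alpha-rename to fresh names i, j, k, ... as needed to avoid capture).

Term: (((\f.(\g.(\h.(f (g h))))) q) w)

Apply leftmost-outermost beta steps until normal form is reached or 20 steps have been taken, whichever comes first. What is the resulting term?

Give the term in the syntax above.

Step 0: (((\f.(\g.(\h.(f (g h))))) q) w)
Step 1: ((\g.(\h.(q (g h)))) w)
Step 2: (\h.(q (w h)))

Answer: (\h.(q (w h)))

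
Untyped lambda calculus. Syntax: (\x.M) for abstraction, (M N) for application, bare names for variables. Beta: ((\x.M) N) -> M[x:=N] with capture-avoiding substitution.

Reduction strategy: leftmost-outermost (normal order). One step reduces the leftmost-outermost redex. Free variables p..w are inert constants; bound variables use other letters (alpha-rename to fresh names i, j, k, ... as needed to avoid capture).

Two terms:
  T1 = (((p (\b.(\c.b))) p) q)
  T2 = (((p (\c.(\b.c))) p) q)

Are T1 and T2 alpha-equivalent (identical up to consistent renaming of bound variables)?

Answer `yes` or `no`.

Answer: yes

Derivation:
Term 1: (((p (\b.(\c.b))) p) q)
Term 2: (((p (\c.(\b.c))) p) q)
Alpha-equivalence: compare structure up to binder renaming.
Result: True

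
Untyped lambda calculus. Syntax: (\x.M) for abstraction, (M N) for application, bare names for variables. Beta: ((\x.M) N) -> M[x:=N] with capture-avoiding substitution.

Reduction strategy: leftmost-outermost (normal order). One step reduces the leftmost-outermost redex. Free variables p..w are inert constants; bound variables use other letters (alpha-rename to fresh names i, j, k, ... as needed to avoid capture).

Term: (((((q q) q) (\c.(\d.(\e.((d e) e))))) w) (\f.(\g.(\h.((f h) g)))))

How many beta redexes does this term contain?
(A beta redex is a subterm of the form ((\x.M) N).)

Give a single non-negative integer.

Answer: 0

Derivation:
Term: (((((q q) q) (\c.(\d.(\e.((d e) e))))) w) (\f.(\g.(\h.((f h) g)))))
  (no redexes)
Total redexes: 0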